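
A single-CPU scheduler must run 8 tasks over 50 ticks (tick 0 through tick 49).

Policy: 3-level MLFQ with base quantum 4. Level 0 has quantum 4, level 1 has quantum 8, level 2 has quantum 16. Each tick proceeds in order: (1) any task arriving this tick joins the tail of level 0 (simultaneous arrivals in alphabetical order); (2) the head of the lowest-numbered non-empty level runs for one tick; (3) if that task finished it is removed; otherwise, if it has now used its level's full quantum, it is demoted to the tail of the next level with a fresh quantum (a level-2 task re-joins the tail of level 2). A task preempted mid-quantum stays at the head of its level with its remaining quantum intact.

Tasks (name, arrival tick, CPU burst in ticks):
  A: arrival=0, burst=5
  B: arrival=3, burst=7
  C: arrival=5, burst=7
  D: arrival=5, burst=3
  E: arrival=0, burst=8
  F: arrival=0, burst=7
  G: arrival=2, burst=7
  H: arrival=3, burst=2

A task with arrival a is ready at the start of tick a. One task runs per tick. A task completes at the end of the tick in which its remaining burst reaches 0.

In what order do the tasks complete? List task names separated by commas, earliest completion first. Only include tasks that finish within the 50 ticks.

t=0: L0/L1/L2 = AEF/-/- → run A
t=1: L0/L1/L2 = AEF/-/- → run A
t=2: L0/L1/L2 = AEFG/-/- → run A
t=3: L0/L1/L2 = AEFGBH/-/- → run A
t=4: L0/L1/L2 = EFGBH/A/- → run E
t=5: L0/L1/L2 = EFGBHCD/A/- → run E
t=6: L0/L1/L2 = EFGBHCD/A/- → run E
t=7: L0/L1/L2 = EFGBHCD/A/- → run E
t=8: L0/L1/L2 = FGBHCD/AE/- → run F
t=9: L0/L1/L2 = FGBHCD/AE/- → run F
t=10: L0/L1/L2 = FGBHCD/AE/- → run F
t=11: L0/L1/L2 = FGBHCD/AE/- → run F
t=12: L0/L1/L2 = GBHCD/AEF/- → run G
t=13: L0/L1/L2 = GBHCD/AEF/- → run G
t=14: L0/L1/L2 = GBHCD/AEF/- → run G
t=15: L0/L1/L2 = GBHCD/AEF/- → run G
t=16: L0/L1/L2 = BHCD/AEFG/- → run B
t=17: L0/L1/L2 = BHCD/AEFG/- → run B
t=18: L0/L1/L2 = BHCD/AEFG/- → run B
t=19: L0/L1/L2 = BHCD/AEFG/- → run B
t=20: L0/L1/L2 = HCD/AEFGB/- → run H
t=21: L0/L1/L2 = HCD/AEFGB/- → run H
t=22: L0/L1/L2 = CD/AEFGB/- → run C
t=23: L0/L1/L2 = CD/AEFGB/- → run C
t=24: L0/L1/L2 = CD/AEFGB/- → run C
t=25: L0/L1/L2 = CD/AEFGB/- → run C
t=26: L0/L1/L2 = D/AEFGBC/- → run D
t=27: L0/L1/L2 = D/AEFGBC/- → run D
t=28: L0/L1/L2 = D/AEFGBC/- → run D
t=29: L0/L1/L2 = -/AEFGBC/- → run A
t=30: L0/L1/L2 = -/EFGBC/- → run E
t=31: L0/L1/L2 = -/EFGBC/- → run E
t=32: L0/L1/L2 = -/EFGBC/- → run E
t=33: L0/L1/L2 = -/EFGBC/- → run E
t=34: L0/L1/L2 = -/FGBC/- → run F
t=35: L0/L1/L2 = -/FGBC/- → run F
t=36: L0/L1/L2 = -/FGBC/- → run F
t=37: L0/L1/L2 = -/GBC/- → run G
t=38: L0/L1/L2 = -/GBC/- → run G
t=39: L0/L1/L2 = -/GBC/- → run G
t=40: L0/L1/L2 = -/BC/- → run B
t=41: L0/L1/L2 = -/BC/- → run B
t=42: L0/L1/L2 = -/BC/- → run B
t=43: L0/L1/L2 = -/C/- → run C
t=44: L0/L1/L2 = -/C/- → run C
t=45: L0/L1/L2 = -/C/- → run C
t=46: (idle)
t=47: (idle)
t=48: (idle)
t=49: (idle)

completion order = H, D, A, E, F, G, B, C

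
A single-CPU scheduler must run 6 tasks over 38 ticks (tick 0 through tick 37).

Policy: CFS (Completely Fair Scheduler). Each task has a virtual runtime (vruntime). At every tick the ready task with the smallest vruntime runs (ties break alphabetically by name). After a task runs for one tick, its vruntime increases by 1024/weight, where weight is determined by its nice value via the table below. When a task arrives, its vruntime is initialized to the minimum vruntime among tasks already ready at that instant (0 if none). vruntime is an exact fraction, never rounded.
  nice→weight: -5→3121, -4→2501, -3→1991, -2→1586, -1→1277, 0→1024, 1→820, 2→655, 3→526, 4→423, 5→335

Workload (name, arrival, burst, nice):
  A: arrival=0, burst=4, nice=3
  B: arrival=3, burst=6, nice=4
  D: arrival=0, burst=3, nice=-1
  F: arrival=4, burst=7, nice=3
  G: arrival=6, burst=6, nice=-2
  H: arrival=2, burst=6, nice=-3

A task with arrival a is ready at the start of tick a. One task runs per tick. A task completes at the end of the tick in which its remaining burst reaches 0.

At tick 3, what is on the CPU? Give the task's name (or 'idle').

t=0: vr[A=0 D=0] → run A
t=1: vr[A=512/263 D=0] → run D
t=2: vr[A=512/263 D=1024/1277 H=1024/1277] → run D
t=3: vr[A=512/263 B=1024/1277 D=2048/1277 H=1024/1277] → run B
t=4: vr[A=512/263 B=1740800/540171 D=2048/1277 F=1024/1277 H=1024/1277] → run F
t=5: vr[A=512/263 B=1740800/540171 D=2048/1277 F=923136/335851 H=1024/1277] → run H
t=6: vr[A=512/263 B=1740800/540171 D=2048/1277 F=923136/335851 G=3346432/2542507 H=3346432/2542507] → run G
t=7: vr[A=512/263 B=1740800/540171 D=2048/1277 F=923136/335851 G=3955484160/2016208051 H=3346432/2542507] → run H
t=8: vr[A=512/263 B=1740800/540171 D=2048/1277 F=923136/335851 G=3955484160/2016208051 H=4654080/2542507] → run D
t=9: vr[A=512/263 B=1740800/540171 F=923136/335851 G=3955484160/2016208051 H=4654080/2542507] → run H
t=10: vr[A=512/263 B=1740800/540171 F=923136/335851 G=3955484160/2016208051 H=5961728/2542507] → run A
t=11: vr[A=1024/263 B=1740800/540171 F=923136/335851 G=3955484160/2016208051 H=5961728/2542507] → run G
t=12: vr[A=1024/263 B=1740800/540171 F=923136/335851 G=5257247744/2016208051 H=5961728/2542507] → run H
t=13: vr[A=1024/263 B=1740800/540171 F=923136/335851 G=5257247744/2016208051 H=7269376/2542507] → run G
t=14: vr[A=1024/263 B=1740800/540171 F=923136/335851 G=6559011328/2016208051 H=7269376/2542507] → run F
t=15: vr[A=1024/263 B=1740800/540171 F=1576960/335851 G=6559011328/2016208051 H=7269376/2542507] → run H
t=16: vr[A=1024/263 B=1740800/540171 F=1576960/335851 G=6559011328/2016208051 H=8577024/2542507] → run B
t=17: vr[A=1024/263 B=3048448/540171 F=1576960/335851 G=6559011328/2016208051 H=8577024/2542507] → run G
t=18: vr[A=1024/263 B=3048448/540171 F=1576960/335851 G=7860774912/2016208051 H=8577024/2542507] → run H
t=19: vr[A=1024/263 B=3048448/540171 F=1576960/335851 G=7860774912/2016208051] → run A
t=20: vr[A=1536/263 B=3048448/540171 F=1576960/335851 G=7860774912/2016208051] → run G
t=21: vr[A=1536/263 B=3048448/540171 F=1576960/335851 G=9162538496/2016208051] → run G
t=22: vr[A=1536/263 B=3048448/540171 F=1576960/335851] → run F
t=23: vr[A=1536/263 B=3048448/540171 F=2230784/335851] → run B
t=24: vr[A=1536/263 B=1452032/180057 F=2230784/335851] → run A
t=25: vr[B=1452032/180057 F=2230784/335851] → run F
t=26: vr[B=1452032/180057 F=2884608/335851] → run B
t=27: vr[B=5663744/540171 F=2884608/335851] → run F
t=28: vr[B=5663744/540171 F=3538432/335851] → run B
t=29: vr[B=6971392/540171 F=3538432/335851] → run F
t=30: vr[B=6971392/540171 F=4192256/335851] → run F
t=31: vr[B=6971392/540171] → run B
t=32: (idle)
t=33: (idle)
t=34: (idle)
t=35: (idle)
t=36: (idle)
t=37: (idle)

running at tick 3 = B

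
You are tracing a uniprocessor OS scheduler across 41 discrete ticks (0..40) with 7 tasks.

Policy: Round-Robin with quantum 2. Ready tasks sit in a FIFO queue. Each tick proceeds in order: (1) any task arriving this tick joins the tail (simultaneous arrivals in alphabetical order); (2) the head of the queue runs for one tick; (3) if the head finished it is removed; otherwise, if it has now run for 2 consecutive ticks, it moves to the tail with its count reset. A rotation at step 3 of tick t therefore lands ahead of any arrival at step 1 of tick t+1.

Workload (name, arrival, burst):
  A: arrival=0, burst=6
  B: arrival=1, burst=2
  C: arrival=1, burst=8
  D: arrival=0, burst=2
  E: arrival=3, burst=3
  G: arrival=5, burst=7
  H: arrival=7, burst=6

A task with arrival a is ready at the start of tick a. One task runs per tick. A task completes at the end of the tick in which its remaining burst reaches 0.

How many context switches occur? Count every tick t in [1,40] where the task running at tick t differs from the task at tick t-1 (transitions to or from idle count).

context switches = 18

t=0: queue=[A,D] q_used=0 → run A
t=1: queue=[A,D,B,C] q_used=1 → run A
t=2: queue=[D,B,C,A] q_used=0 → run D
t=3: queue=[D,B,C,A,E] q_used=1 → run D
t=4: queue=[B,C,A,E] q_used=0 → run B
t=5: queue=[B,C,A,E,G] q_used=1 → run B
t=6: queue=[C,A,E,G] q_used=0 → run C
t=7: queue=[C,A,E,G,H] q_used=1 → run C
t=8: queue=[A,E,G,H,C] q_used=0 → run A
t=9: queue=[A,E,G,H,C] q_used=1 → run A
t=10: queue=[E,G,H,C,A] q_used=0 → run E
t=11: queue=[E,G,H,C,A] q_used=1 → run E
t=12: queue=[G,H,C,A,E] q_used=0 → run G
t=13: queue=[G,H,C,A,E] q_used=1 → run G
t=14: queue=[H,C,A,E,G] q_used=0 → run H
t=15: queue=[H,C,A,E,G] q_used=1 → run H
t=16: queue=[C,A,E,G,H] q_used=0 → run C
t=17: queue=[C,A,E,G,H] q_used=1 → run C
t=18: queue=[A,E,G,H,C] q_used=0 → run A
t=19: queue=[A,E,G,H,C] q_used=1 → run A
t=20: queue=[E,G,H,C] q_used=0 → run E
t=21: queue=[G,H,C] q_used=0 → run G
t=22: queue=[G,H,C] q_used=1 → run G
t=23: queue=[H,C,G] q_used=0 → run H
t=24: queue=[H,C,G] q_used=1 → run H
t=25: queue=[C,G,H] q_used=0 → run C
t=26: queue=[C,G,H] q_used=1 → run C
t=27: queue=[G,H,C] q_used=0 → run G
t=28: queue=[G,H,C] q_used=1 → run G
t=29: queue=[H,C,G] q_used=0 → run H
t=30: queue=[H,C,G] q_used=1 → run H
t=31: queue=[C,G] q_used=0 → run C
t=32: queue=[C,G] q_used=1 → run C
t=33: queue=[G] q_used=0 → run G
t=34: (idle)
t=35: (idle)
t=36: (idle)
t=37: (idle)
t=38: (idle)
t=39: (idle)
t=40: (idle)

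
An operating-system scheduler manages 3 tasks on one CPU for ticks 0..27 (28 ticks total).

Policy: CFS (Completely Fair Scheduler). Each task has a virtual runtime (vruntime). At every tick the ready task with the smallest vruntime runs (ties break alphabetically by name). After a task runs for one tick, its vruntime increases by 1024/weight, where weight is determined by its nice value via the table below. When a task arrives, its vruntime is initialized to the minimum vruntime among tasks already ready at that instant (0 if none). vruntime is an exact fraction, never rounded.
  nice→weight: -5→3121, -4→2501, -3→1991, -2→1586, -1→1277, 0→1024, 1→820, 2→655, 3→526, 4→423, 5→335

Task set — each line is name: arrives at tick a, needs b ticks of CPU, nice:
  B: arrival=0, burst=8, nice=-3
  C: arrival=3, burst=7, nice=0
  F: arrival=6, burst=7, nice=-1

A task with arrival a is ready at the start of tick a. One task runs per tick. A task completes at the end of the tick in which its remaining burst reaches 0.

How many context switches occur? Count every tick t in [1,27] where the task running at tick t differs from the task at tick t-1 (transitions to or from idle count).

context switches = 17

t=0: vr[B=0] → run B
t=1: vr[B=1024/1991] → run B
t=2: vr[B=2048/1991] → run B
t=3: vr[B=3072/1991 C=3072/1991] → run B
t=4: vr[B=4096/1991 C=3072/1991] → run C
t=5: vr[B=4096/1991 C=5063/1991] → run B
t=6: vr[B=5120/1991 C=5063/1991 F=5063/1991] → run C
t=7: vr[B=5120/1991 C=7054/1991 F=5063/1991] → run F
t=8: vr[B=5120/1991 C=7054/1991 F=8504235/2542507] → run B
t=9: vr[B=6144/1991 C=7054/1991 F=8504235/2542507] → run B
t=10: vr[B=7168/1991 C=7054/1991 F=8504235/2542507] → run F
t=11: vr[B=7168/1991 C=7054/1991 F=10543019/2542507] → run C
t=12: vr[B=7168/1991 C=9045/1991 F=10543019/2542507] → run B
t=13: vr[C=9045/1991 F=10543019/2542507] → run F
t=14: vr[C=9045/1991 F=12581803/2542507] → run C
t=15: vr[C=11036/1991 F=12581803/2542507] → run F
t=16: vr[C=11036/1991 F=14620587/2542507] → run C
t=17: vr[C=13027/1991 F=14620587/2542507] → run F
t=18: vr[C=13027/1991 F=16659371/2542507] → run C
t=19: vr[C=15018/1991 F=16659371/2542507] → run F
t=20: vr[C=15018/1991 F=18698155/2542507] → run F
t=21: vr[C=15018/1991] → run C
t=22: (idle)
t=23: (idle)
t=24: (idle)
t=25: (idle)
t=26: (idle)
t=27: (idle)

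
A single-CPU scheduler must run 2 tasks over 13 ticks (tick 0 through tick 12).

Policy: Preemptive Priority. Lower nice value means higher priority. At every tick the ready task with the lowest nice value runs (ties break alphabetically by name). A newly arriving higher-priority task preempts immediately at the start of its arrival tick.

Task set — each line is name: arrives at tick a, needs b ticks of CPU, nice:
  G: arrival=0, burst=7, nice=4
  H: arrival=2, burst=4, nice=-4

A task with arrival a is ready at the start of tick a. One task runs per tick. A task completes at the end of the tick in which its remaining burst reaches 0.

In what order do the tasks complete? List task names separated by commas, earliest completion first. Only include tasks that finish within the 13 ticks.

completion order = H, G

t=0: ready={G} → run G
t=1: ready={G} → run G
t=2: ready={G,H} → run H
t=3: ready={G,H} → run H
t=4: ready={G,H} → run H
t=5: ready={G,H} → run H
t=6: ready={G} → run G
t=7: ready={G} → run G
t=8: ready={G} → run G
t=9: ready={G} → run G
t=10: ready={G} → run G
t=11: (idle)
t=12: (idle)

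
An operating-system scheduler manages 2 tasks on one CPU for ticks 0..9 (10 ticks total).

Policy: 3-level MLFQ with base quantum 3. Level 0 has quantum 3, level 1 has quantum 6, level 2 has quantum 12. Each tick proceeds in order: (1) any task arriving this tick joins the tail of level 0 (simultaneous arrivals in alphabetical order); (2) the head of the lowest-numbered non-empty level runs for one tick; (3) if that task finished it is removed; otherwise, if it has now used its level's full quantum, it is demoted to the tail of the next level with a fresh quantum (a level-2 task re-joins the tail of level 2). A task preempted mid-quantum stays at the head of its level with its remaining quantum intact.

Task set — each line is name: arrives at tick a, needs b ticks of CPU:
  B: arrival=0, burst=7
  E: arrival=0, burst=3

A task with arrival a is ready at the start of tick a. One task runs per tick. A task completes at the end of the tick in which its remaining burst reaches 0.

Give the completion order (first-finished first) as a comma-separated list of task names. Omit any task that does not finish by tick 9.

t=0: L0/L1/L2 = BE/-/- → run B
t=1: L0/L1/L2 = BE/-/- → run B
t=2: L0/L1/L2 = BE/-/- → run B
t=3: L0/L1/L2 = E/B/- → run E
t=4: L0/L1/L2 = E/B/- → run E
t=5: L0/L1/L2 = E/B/- → run E
t=6: L0/L1/L2 = -/B/- → run B
t=7: L0/L1/L2 = -/B/- → run B
t=8: L0/L1/L2 = -/B/- → run B
t=9: L0/L1/L2 = -/B/- → run B

completion order = E, B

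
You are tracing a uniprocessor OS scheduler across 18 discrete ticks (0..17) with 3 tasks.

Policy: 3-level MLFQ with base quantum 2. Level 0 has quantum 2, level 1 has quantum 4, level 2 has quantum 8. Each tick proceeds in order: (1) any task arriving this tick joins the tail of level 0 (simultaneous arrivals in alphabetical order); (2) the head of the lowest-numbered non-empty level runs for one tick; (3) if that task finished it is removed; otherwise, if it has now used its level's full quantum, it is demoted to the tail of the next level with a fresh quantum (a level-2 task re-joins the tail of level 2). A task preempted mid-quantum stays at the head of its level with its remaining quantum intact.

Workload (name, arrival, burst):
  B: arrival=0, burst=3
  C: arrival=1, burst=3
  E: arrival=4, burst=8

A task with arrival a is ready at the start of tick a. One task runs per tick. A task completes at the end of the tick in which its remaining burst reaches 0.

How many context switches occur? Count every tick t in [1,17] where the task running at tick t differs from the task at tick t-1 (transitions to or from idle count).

t=0: L0/L1/L2 = B/-/- → run B
t=1: L0/L1/L2 = BC/-/- → run B
t=2: L0/L1/L2 = C/B/- → run C
t=3: L0/L1/L2 = C/B/- → run C
t=4: L0/L1/L2 = E/BC/- → run E
t=5: L0/L1/L2 = E/BC/- → run E
t=6: L0/L1/L2 = -/BCE/- → run B
t=7: L0/L1/L2 = -/CE/- → run C
t=8: L0/L1/L2 = -/E/- → run E
t=9: L0/L1/L2 = -/E/- → run E
t=10: L0/L1/L2 = -/E/- → run E
t=11: L0/L1/L2 = -/E/- → run E
t=12: L0/L1/L2 = -/-/E → run E
t=13: L0/L1/L2 = -/-/E → run E
t=14: (idle)
t=15: (idle)
t=16: (idle)
t=17: (idle)

context switches = 6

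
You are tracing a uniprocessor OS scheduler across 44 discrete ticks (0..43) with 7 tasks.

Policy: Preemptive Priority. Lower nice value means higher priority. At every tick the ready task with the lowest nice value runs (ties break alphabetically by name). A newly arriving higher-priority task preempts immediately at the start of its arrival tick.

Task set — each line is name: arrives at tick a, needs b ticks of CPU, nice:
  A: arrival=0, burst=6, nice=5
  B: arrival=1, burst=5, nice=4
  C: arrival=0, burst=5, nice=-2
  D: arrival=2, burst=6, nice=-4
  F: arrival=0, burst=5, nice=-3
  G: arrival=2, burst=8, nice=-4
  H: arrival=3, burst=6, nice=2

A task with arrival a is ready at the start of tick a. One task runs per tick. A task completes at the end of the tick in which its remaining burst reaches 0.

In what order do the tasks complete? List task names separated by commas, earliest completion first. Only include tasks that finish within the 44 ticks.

completion order = D, G, F, C, H, B, A

t=0: ready={A,C,F} → run F
t=1: ready={A,B,C,F} → run F
t=2: ready={A,B,C,D,F,G} → run D
t=3: ready={A,B,C,D,F,G,H} → run D
t=4: ready={A,B,C,D,F,G,H} → run D
t=5: ready={A,B,C,D,F,G,H} → run D
t=6: ready={A,B,C,D,F,G,H} → run D
t=7: ready={A,B,C,D,F,G,H} → run D
t=8: ready={A,B,C,F,G,H} → run G
t=9: ready={A,B,C,F,G,H} → run G
t=10: ready={A,B,C,F,G,H} → run G
t=11: ready={A,B,C,F,G,H} → run G
t=12: ready={A,B,C,F,G,H} → run G
t=13: ready={A,B,C,F,G,H} → run G
t=14: ready={A,B,C,F,G,H} → run G
t=15: ready={A,B,C,F,G,H} → run G
t=16: ready={A,B,C,F,H} → run F
t=17: ready={A,B,C,F,H} → run F
t=18: ready={A,B,C,F,H} → run F
t=19: ready={A,B,C,H} → run C
t=20: ready={A,B,C,H} → run C
t=21: ready={A,B,C,H} → run C
t=22: ready={A,B,C,H} → run C
t=23: ready={A,B,C,H} → run C
t=24: ready={A,B,H} → run H
t=25: ready={A,B,H} → run H
t=26: ready={A,B,H} → run H
t=27: ready={A,B,H} → run H
t=28: ready={A,B,H} → run H
t=29: ready={A,B,H} → run H
t=30: ready={A,B} → run B
t=31: ready={A,B} → run B
t=32: ready={A,B} → run B
t=33: ready={A,B} → run B
t=34: ready={A,B} → run B
t=35: ready={A} → run A
t=36: ready={A} → run A
t=37: ready={A} → run A
t=38: ready={A} → run A
t=39: ready={A} → run A
t=40: ready={A} → run A
t=41: (idle)
t=42: (idle)
t=43: (idle)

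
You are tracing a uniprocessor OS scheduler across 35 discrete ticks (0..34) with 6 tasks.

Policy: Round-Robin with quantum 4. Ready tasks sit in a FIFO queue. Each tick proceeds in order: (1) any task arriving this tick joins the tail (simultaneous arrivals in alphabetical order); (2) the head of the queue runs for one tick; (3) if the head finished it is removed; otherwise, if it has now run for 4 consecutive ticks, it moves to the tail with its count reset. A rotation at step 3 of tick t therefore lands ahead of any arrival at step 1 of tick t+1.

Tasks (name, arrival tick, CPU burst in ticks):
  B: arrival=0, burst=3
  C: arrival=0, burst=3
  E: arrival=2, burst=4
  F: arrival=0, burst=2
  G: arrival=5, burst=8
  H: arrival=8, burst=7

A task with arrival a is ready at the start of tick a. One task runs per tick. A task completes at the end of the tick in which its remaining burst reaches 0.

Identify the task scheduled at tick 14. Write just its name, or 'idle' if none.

t=0: queue=[B,C,F] q_used=0 → run B
t=1: queue=[B,C,F] q_used=1 → run B
t=2: queue=[B,C,F,E] q_used=2 → run B
t=3: queue=[C,F,E] q_used=0 → run C
t=4: queue=[C,F,E] q_used=1 → run C
t=5: queue=[C,F,E,G] q_used=2 → run C
t=6: queue=[F,E,G] q_used=0 → run F
t=7: queue=[F,E,G] q_used=1 → run F
t=8: queue=[E,G,H] q_used=0 → run E
t=9: queue=[E,G,H] q_used=1 → run E
t=10: queue=[E,G,H] q_used=2 → run E
t=11: queue=[E,G,H] q_used=3 → run E
t=12: queue=[G,H] q_used=0 → run G
t=13: queue=[G,H] q_used=1 → run G
t=14: queue=[G,H] q_used=2 → run G
t=15: queue=[G,H] q_used=3 → run G
t=16: queue=[H,G] q_used=0 → run H
t=17: queue=[H,G] q_used=1 → run H
t=18: queue=[H,G] q_used=2 → run H
t=19: queue=[H,G] q_used=3 → run H
t=20: queue=[G,H] q_used=0 → run G
t=21: queue=[G,H] q_used=1 → run G
t=22: queue=[G,H] q_used=2 → run G
t=23: queue=[G,H] q_used=3 → run G
t=24: queue=[H] q_used=0 → run H
t=25: queue=[H] q_used=1 → run H
t=26: queue=[H] q_used=2 → run H
t=27: (idle)
t=28: (idle)
t=29: (idle)
t=30: (idle)
t=31: (idle)
t=32: (idle)
t=33: (idle)
t=34: (idle)

running at tick 14 = G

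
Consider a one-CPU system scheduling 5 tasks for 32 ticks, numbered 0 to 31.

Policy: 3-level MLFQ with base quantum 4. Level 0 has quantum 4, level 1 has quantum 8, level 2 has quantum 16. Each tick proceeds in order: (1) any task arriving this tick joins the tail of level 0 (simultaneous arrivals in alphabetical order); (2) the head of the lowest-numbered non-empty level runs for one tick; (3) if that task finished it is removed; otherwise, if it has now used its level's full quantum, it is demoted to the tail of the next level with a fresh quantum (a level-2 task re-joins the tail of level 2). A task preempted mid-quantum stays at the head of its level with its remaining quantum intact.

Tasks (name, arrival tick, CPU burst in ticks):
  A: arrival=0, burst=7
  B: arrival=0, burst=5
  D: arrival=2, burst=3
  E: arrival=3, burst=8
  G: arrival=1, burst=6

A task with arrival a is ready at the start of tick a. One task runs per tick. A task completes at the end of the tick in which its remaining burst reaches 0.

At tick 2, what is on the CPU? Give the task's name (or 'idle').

t=0: L0/L1/L2 = AB/-/- → run A
t=1: L0/L1/L2 = ABG/-/- → run A
t=2: L0/L1/L2 = ABGD/-/- → run A
t=3: L0/L1/L2 = ABGDE/-/- → run A
t=4: L0/L1/L2 = BGDE/A/- → run B
t=5: L0/L1/L2 = BGDE/A/- → run B
t=6: L0/L1/L2 = BGDE/A/- → run B
t=7: L0/L1/L2 = BGDE/A/- → run B
t=8: L0/L1/L2 = GDE/AB/- → run G
t=9: L0/L1/L2 = GDE/AB/- → run G
t=10: L0/L1/L2 = GDE/AB/- → run G
t=11: L0/L1/L2 = GDE/AB/- → run G
t=12: L0/L1/L2 = DE/ABG/- → run D
t=13: L0/L1/L2 = DE/ABG/- → run D
t=14: L0/L1/L2 = DE/ABG/- → run D
t=15: L0/L1/L2 = E/ABG/- → run E
t=16: L0/L1/L2 = E/ABG/- → run E
t=17: L0/L1/L2 = E/ABG/- → run E
t=18: L0/L1/L2 = E/ABG/- → run E
t=19: L0/L1/L2 = -/ABGE/- → run A
t=20: L0/L1/L2 = -/ABGE/- → run A
t=21: L0/L1/L2 = -/ABGE/- → run A
t=22: L0/L1/L2 = -/BGE/- → run B
t=23: L0/L1/L2 = -/GE/- → run G
t=24: L0/L1/L2 = -/GE/- → run G
t=25: L0/L1/L2 = -/E/- → run E
t=26: L0/L1/L2 = -/E/- → run E
t=27: L0/L1/L2 = -/E/- → run E
t=28: L0/L1/L2 = -/E/- → run E
t=29: (idle)
t=30: (idle)
t=31: (idle)

running at tick 2 = A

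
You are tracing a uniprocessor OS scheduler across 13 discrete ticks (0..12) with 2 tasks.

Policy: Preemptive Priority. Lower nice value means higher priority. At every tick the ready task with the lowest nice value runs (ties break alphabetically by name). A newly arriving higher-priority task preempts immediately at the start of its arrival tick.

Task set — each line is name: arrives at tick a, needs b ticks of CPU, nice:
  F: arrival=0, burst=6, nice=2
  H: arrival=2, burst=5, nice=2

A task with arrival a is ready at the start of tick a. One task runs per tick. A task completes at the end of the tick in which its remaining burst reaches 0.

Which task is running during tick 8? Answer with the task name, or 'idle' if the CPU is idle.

running at tick 8 = H

t=0: ready={F} → run F
t=1: ready={F} → run F
t=2: ready={F,H} → run F
t=3: ready={F,H} → run F
t=4: ready={F,H} → run F
t=5: ready={F,H} → run F
t=6: ready={H} → run H
t=7: ready={H} → run H
t=8: ready={H} → run H
t=9: ready={H} → run H
t=10: ready={H} → run H
t=11: (idle)
t=12: (idle)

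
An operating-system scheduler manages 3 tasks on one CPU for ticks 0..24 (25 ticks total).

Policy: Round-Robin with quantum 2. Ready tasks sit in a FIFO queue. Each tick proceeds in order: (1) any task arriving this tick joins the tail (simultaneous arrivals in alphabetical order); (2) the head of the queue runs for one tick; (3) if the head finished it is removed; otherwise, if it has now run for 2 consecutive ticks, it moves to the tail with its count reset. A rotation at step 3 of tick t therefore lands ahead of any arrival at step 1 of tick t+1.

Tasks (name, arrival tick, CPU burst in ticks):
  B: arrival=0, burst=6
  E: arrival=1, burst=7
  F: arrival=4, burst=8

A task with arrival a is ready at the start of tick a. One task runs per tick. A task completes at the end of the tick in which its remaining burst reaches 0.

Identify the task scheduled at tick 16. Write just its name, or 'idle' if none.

running at tick 16 = E

t=0: queue=[B] q_used=0 → run B
t=1: queue=[B,E] q_used=1 → run B
t=2: queue=[E,B] q_used=0 → run E
t=3: queue=[E,B] q_used=1 → run E
t=4: queue=[B,E,F] q_used=0 → run B
t=5: queue=[B,E,F] q_used=1 → run B
t=6: queue=[E,F,B] q_used=0 → run E
t=7: queue=[E,F,B] q_used=1 → run E
t=8: queue=[F,B,E] q_used=0 → run F
t=9: queue=[F,B,E] q_used=1 → run F
t=10: queue=[B,E,F] q_used=0 → run B
t=11: queue=[B,E,F] q_used=1 → run B
t=12: queue=[E,F] q_used=0 → run E
t=13: queue=[E,F] q_used=1 → run E
t=14: queue=[F,E] q_used=0 → run F
t=15: queue=[F,E] q_used=1 → run F
t=16: queue=[E,F] q_used=0 → run E
t=17: queue=[F] q_used=0 → run F
t=18: queue=[F] q_used=1 → run F
t=19: queue=[F] q_used=0 → run F
t=20: queue=[F] q_used=1 → run F
t=21: (idle)
t=22: (idle)
t=23: (idle)
t=24: (idle)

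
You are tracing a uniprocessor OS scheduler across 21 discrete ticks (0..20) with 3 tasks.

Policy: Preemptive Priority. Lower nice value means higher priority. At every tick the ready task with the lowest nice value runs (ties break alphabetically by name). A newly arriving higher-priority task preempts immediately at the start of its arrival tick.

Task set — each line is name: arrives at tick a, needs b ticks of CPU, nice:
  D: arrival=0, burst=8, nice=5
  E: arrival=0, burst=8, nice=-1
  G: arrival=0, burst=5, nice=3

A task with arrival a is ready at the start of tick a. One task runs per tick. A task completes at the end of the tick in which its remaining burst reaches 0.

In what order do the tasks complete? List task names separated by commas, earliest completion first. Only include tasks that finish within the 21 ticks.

completion order = E, G, D

t=0: ready={D,E,G} → run E
t=1: ready={D,E,G} → run E
t=2: ready={D,E,G} → run E
t=3: ready={D,E,G} → run E
t=4: ready={D,E,G} → run E
t=5: ready={D,E,G} → run E
t=6: ready={D,E,G} → run E
t=7: ready={D,E,G} → run E
t=8: ready={D,G} → run G
t=9: ready={D,G} → run G
t=10: ready={D,G} → run G
t=11: ready={D,G} → run G
t=12: ready={D,G} → run G
t=13: ready={D} → run D
t=14: ready={D} → run D
t=15: ready={D} → run D
t=16: ready={D} → run D
t=17: ready={D} → run D
t=18: ready={D} → run D
t=19: ready={D} → run D
t=20: ready={D} → run D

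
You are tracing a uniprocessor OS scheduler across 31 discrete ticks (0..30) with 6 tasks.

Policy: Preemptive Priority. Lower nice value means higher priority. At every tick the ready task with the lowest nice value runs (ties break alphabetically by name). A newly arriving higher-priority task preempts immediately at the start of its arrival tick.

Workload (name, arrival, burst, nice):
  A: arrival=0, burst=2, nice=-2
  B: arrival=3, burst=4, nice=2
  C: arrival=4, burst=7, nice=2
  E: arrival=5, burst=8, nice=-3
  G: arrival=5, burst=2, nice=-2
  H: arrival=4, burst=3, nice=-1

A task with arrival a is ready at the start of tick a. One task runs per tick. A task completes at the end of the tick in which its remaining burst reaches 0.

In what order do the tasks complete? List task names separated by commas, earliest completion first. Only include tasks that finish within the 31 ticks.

t=0: ready={A} → run A
t=1: ready={A} → run A
t=2: (idle)
t=3: ready={B} → run B
t=4: ready={B,C,H} → run H
t=5: ready={B,C,E,G,H} → run E
t=6: ready={B,C,E,G,H} → run E
t=7: ready={B,C,E,G,H} → run E
t=8: ready={B,C,E,G,H} → run E
t=9: ready={B,C,E,G,H} → run E
t=10: ready={B,C,E,G,H} → run E
t=11: ready={B,C,E,G,H} → run E
t=12: ready={B,C,E,G,H} → run E
t=13: ready={B,C,G,H} → run G
t=14: ready={B,C,G,H} → run G
t=15: ready={B,C,H} → run H
t=16: ready={B,C,H} → run H
t=17: ready={B,C} → run B
t=18: ready={B,C} → run B
t=19: ready={B,C} → run B
t=20: ready={C} → run C
t=21: ready={C} → run C
t=22: ready={C} → run C
t=23: ready={C} → run C
t=24: ready={C} → run C
t=25: ready={C} → run C
t=26: ready={C} → run C
t=27: (idle)
t=28: (idle)
t=29: (idle)
t=30: (idle)

completion order = A, E, G, H, B, C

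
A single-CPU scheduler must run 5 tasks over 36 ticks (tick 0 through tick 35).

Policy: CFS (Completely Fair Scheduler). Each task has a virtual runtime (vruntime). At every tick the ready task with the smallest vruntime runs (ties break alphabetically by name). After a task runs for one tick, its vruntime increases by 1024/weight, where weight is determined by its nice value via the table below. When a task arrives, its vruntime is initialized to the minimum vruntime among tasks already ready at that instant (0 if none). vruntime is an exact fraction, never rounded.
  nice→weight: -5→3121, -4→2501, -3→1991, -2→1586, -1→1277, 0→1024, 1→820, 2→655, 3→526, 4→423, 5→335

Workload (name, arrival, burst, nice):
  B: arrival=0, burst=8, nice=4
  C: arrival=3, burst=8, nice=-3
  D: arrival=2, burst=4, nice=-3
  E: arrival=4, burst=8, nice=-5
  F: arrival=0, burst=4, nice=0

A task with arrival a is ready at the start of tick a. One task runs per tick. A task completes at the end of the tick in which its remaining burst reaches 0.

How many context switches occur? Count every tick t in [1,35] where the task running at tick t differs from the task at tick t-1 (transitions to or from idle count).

context switches = 23

t=0: vr[B=0 F=0] → run B
t=1: vr[B=1024/423 F=0] → run F
t=2: vr[B=1024/423 D=1 F=1] → run D
t=3: vr[B=1024/423 C=1 D=3015/1991 F=1] → run C
t=4: vr[B=1024/423 C=3015/1991 D=3015/1991 E=1 F=1] → run E
t=5: vr[B=1024/423 C=3015/1991 D=3015/1991 E=4145/3121 F=1] → run F
t=6: vr[B=1024/423 C=3015/1991 D=3015/1991 E=4145/3121 F=2] → run E
t=7: vr[B=1024/423 C=3015/1991 D=3015/1991 E=5169/3121 F=2] → run C
t=8: vr[B=1024/423 C=4039/1991 D=3015/1991 E=5169/3121 F=2] → run D
t=9: vr[B=1024/423 C=4039/1991 D=4039/1991 E=5169/3121 F=2] → run E
t=10: vr[B=1024/423 C=4039/1991 D=4039/1991 E=6193/3121 F=2] → run E
t=11: vr[B=1024/423 C=4039/1991 D=4039/1991 E=7217/3121 F=2] → run F
t=12: vr[B=1024/423 C=4039/1991 D=4039/1991 E=7217/3121 F=3] → run C
t=13: vr[B=1024/423 C=5063/1991 D=4039/1991 E=7217/3121 F=3] → run D
t=14: vr[B=1024/423 C=5063/1991 D=5063/1991 E=7217/3121 F=3] → run E
t=15: vr[B=1024/423 C=5063/1991 D=5063/1991 E=8241/3121 F=3] → run B
t=16: vr[B=2048/423 C=5063/1991 D=5063/1991 E=8241/3121 F=3] → run C
t=17: vr[B=2048/423 C=6087/1991 D=5063/1991 E=8241/3121 F=3] → run D
t=18: vr[B=2048/423 C=6087/1991 E=8241/3121 F=3] → run E
t=19: vr[B=2048/423 C=6087/1991 E=9265/3121 F=3] → run E
t=20: vr[B=2048/423 C=6087/1991 E=10289/3121 F=3] → run F
t=21: vr[B=2048/423 C=6087/1991 E=10289/3121] → run C
t=22: vr[B=2048/423 C=7111/1991 E=10289/3121] → run E
t=23: vr[B=2048/423 C=7111/1991] → run C
t=24: vr[B=2048/423 C=8135/1991] → run C
t=25: vr[B=2048/423 C=9159/1991] → run C
t=26: vr[B=2048/423] → run B
t=27: vr[B=1024/141] → run B
t=28: vr[B=4096/423] → run B
t=29: vr[B=5120/423] → run B
t=30: vr[B=2048/141] → run B
t=31: vr[B=7168/423] → run B
t=32: (idle)
t=33: (idle)
t=34: (idle)
t=35: (idle)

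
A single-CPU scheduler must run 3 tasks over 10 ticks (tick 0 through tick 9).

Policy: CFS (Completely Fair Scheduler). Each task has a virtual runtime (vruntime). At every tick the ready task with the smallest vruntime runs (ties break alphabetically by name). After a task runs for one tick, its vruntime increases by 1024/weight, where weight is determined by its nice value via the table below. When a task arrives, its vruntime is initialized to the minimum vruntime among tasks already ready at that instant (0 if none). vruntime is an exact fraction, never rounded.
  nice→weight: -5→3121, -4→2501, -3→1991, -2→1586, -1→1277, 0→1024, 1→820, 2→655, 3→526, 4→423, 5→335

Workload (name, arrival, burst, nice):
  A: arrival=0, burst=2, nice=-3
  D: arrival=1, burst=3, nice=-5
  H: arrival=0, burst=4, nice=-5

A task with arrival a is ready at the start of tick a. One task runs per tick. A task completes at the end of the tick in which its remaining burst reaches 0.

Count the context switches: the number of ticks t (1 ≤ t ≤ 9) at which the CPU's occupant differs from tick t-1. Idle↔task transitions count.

context switches = 8

t=0: vr[A=0 H=0] → run A
t=1: vr[A=1024/1991 D=0 H=0] → run D
t=2: vr[A=1024/1991 D=1024/3121 H=0] → run H
t=3: vr[A=1024/1991 D=1024/3121 H=1024/3121] → run D
t=4: vr[A=1024/1991 D=2048/3121 H=1024/3121] → run H
t=5: vr[A=1024/1991 D=2048/3121 H=2048/3121] → run A
t=6: vr[D=2048/3121 H=2048/3121] → run D
t=7: vr[H=2048/3121] → run H
t=8: vr[H=3072/3121] → run H
t=9: (idle)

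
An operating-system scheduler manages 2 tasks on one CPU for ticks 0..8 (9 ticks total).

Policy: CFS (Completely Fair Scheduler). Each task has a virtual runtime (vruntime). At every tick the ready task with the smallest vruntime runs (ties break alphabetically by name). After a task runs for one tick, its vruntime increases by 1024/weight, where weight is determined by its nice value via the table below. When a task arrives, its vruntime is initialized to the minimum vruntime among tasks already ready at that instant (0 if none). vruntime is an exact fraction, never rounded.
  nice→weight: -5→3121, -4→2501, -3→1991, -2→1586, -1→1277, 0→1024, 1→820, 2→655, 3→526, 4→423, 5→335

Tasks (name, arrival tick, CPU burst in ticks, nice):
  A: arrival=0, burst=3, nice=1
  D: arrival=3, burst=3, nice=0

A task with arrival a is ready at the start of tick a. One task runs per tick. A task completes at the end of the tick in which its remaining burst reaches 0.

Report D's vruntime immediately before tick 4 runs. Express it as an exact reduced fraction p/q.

vruntime(D, start of tick 4) = 1/1

t=0: vr[A=0] → run A
t=1: vr[A=256/205] → run A
t=2: vr[A=512/205] → run A
t=3: vr[D=0] → run D
t=4: vr[D=1] → run D
t=5: vr[D=2] → run D
t=6: (idle)
t=7: (idle)
t=8: (idle)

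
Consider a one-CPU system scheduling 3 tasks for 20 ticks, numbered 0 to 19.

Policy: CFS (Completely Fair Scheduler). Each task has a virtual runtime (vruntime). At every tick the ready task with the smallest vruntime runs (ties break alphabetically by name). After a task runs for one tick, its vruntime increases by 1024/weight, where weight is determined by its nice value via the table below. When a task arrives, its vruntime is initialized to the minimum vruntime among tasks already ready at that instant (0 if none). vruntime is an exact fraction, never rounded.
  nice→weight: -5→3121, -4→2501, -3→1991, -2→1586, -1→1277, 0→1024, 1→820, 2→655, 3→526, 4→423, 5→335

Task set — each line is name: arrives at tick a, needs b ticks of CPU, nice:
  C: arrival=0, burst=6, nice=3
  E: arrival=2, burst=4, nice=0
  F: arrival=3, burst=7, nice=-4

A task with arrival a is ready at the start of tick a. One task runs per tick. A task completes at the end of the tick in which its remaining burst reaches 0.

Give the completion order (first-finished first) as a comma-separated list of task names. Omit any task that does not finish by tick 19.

completion order = F, E, C

t=0: vr[C=0] → run C
t=1: vr[C=512/263] → run C
t=2: vr[C=1024/263 E=1024/263] → run C
t=3: vr[C=1536/263 E=1024/263 F=1024/263] → run E
t=4: vr[C=1536/263 E=1287/263 F=1024/263] → run F
t=5: vr[C=1536/263 E=1287/263 F=2830336/657763] → run F
t=6: vr[C=1536/263 E=1287/263 F=3099648/657763] → run F
t=7: vr[C=1536/263 E=1287/263 F=3368960/657763] → run E
t=8: vr[C=1536/263 E=1550/263 F=3368960/657763] → run F
t=9: vr[C=1536/263 E=1550/263 F=3638272/657763] → run F
t=10: vr[C=1536/263 E=1550/263 F=3907584/657763] → run C
t=11: vr[C=2048/263 E=1550/263 F=3907584/657763] → run E
t=12: vr[C=2048/263 E=1813/263 F=3907584/657763] → run F
t=13: vr[C=2048/263 E=1813/263 F=4176896/657763] → run F
t=14: vr[C=2048/263 E=1813/263] → run E
t=15: vr[C=2048/263] → run C
t=16: vr[C=2560/263] → run C
t=17: (idle)
t=18: (idle)
t=19: (idle)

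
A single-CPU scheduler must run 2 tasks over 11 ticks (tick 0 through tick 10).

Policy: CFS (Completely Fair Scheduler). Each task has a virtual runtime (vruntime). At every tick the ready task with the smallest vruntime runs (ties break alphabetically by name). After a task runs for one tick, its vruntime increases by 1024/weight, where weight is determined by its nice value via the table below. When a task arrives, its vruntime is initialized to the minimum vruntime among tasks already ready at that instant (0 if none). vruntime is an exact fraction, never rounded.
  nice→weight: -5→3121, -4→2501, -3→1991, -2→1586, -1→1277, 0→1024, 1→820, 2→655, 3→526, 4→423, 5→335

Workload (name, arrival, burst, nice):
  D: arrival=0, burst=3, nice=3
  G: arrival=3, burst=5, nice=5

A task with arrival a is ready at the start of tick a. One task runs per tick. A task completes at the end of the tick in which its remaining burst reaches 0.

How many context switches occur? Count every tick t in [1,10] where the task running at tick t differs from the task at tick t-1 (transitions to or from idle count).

t=0: vr[D=0] → run D
t=1: vr[D=512/263] → run D
t=2: vr[D=1024/263] → run D
t=3: vr[G=0] → run G
t=4: vr[G=1024/335] → run G
t=5: vr[G=2048/335] → run G
t=6: vr[G=3072/335] → run G
t=7: vr[G=4096/335] → run G
t=8: (idle)
t=9: (idle)
t=10: (idle)

context switches = 2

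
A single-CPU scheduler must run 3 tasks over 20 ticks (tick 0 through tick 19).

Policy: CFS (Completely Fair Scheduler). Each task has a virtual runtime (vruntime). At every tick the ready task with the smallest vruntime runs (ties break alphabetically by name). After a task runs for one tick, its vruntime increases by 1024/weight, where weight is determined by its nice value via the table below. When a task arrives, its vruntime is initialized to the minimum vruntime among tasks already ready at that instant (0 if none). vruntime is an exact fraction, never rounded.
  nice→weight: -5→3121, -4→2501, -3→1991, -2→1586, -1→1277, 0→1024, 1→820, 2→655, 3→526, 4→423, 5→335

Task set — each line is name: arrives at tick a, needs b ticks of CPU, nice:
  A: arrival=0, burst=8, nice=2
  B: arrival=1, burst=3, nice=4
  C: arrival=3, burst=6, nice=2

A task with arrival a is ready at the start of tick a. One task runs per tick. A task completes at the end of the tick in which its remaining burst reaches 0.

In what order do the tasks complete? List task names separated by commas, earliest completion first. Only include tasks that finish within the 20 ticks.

t=0: vr[A=0] → run A
t=1: vr[A=1024/655 B=1024/655] → run A
t=2: vr[A=2048/655 B=1024/655] → run B
t=3: vr[A=2048/655 B=1103872/277065 C=2048/655] → run A
t=4: vr[A=3072/655 B=1103872/277065 C=2048/655] → run C
t=5: vr[A=3072/655 B=1103872/277065 C=3072/655] → run B
t=6: vr[A=3072/655 B=1774592/277065 C=3072/655] → run A
t=7: vr[A=4096/655 B=1774592/277065 C=3072/655] → run C
t=8: vr[A=4096/655 B=1774592/277065 C=4096/655] → run A
t=9: vr[A=1024/131 B=1774592/277065 C=4096/655] → run C
t=10: vr[A=1024/131 B=1774592/277065 C=1024/131] → run B
t=11: vr[A=1024/131 C=1024/131] → run A
t=12: vr[A=6144/655 C=1024/131] → run C
t=13: vr[A=6144/655 C=6144/655] → run A
t=14: vr[A=7168/655 C=6144/655] → run C
t=15: vr[A=7168/655 C=7168/655] → run A
t=16: vr[C=7168/655] → run C
t=17: (idle)
t=18: (idle)
t=19: (idle)

completion order = B, A, C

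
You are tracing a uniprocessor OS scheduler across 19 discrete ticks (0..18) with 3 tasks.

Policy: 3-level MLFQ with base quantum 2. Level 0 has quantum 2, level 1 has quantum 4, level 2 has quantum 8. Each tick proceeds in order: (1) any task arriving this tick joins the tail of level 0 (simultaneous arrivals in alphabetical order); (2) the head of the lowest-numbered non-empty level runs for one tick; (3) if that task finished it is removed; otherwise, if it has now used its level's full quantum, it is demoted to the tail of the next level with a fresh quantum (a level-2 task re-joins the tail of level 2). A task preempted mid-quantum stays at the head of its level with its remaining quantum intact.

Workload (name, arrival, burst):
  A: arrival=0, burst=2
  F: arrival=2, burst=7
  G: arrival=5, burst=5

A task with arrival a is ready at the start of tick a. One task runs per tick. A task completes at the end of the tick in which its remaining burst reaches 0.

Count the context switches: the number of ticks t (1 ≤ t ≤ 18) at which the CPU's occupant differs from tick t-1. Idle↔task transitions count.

context switches = 6

t=0: L0/L1/L2 = A/-/- → run A
t=1: L0/L1/L2 = A/-/- → run A
t=2: L0/L1/L2 = F/-/- → run F
t=3: L0/L1/L2 = F/-/- → run F
t=4: L0/L1/L2 = -/F/- → run F
t=5: L0/L1/L2 = G/F/- → run G
t=6: L0/L1/L2 = G/F/- → run G
t=7: L0/L1/L2 = -/FG/- → run F
t=8: L0/L1/L2 = -/FG/- → run F
t=9: L0/L1/L2 = -/FG/- → run F
t=10: L0/L1/L2 = -/G/F → run G
t=11: L0/L1/L2 = -/G/F → run G
t=12: L0/L1/L2 = -/G/F → run G
t=13: L0/L1/L2 = -/-/F → run F
t=14: (idle)
t=15: (idle)
t=16: (idle)
t=17: (idle)
t=18: (idle)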